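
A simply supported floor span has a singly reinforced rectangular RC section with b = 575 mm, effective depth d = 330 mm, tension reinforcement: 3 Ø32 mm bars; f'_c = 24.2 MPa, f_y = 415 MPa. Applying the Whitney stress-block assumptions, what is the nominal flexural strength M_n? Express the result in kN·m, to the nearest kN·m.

M_n ≈ 288 kN·m

A_s = 3 × 804 = 2412 mm².
T = A_s f_y = 2412 × 415 = 1000980 N = 1000.98 kN.
From C = T: a = T/(0.85 f'_c b) = 1000980/(0.85 × 24.2 × 575) = 84.63 mm.
M_n = T(d − a/2) = 1000.98 kN × (330 − 42.315) mm = 287.97 kN·m.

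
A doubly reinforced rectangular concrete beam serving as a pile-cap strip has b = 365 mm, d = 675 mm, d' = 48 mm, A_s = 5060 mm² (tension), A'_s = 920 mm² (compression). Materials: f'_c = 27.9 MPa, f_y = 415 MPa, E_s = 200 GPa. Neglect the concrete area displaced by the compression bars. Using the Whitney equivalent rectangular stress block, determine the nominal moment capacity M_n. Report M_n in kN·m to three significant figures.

Assume both tension and compression steel yield.
Net tension couple steel: A_s − A'_s = 4140 mm².
a = (A_s − A'_s) f_y / (0.85 f'_c b) = 1718100/(0.85 × 27.9 × 365) = 198.49 mm.
c = a/β₁ = 198.49/0.85 = 233.52 mm; ε'_s = 0.003(c − d')/c = 0.0024 ≥ f_y/E_s = 0.0021, so compression steel does yield.
M_n = (A_s − A'_s) f_y (d − a/2) + A'_s f_y (d − d') = [1718100 × (675 − 99.245) + 381800 × (675 − 48)] × 10⁻⁶ = 989.20 + 239.39 = 1228.59 kN·m.

M_n ≈ 1230 kN·m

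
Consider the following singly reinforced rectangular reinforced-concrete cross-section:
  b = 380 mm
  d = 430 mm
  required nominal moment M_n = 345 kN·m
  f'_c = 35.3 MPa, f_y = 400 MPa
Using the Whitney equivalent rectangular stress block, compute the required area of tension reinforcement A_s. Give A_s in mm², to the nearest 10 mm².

A_s ≈ 2200 mm²

With M_n = 0.85 f'_c a b (d − a/2), solve the quadratic for a:
a = d − √(d² − 2M_n/(0.85 f'_c b)) = 430 − √(430² − 2 × 345×10⁶/(0.85 × 35.3 × 380)) = 77.32 mm.
A_s = 0.85 f'_c a b / f_y = 0.85 × 35.3 × 77.32 × 380 / 400 = 2204.0 mm².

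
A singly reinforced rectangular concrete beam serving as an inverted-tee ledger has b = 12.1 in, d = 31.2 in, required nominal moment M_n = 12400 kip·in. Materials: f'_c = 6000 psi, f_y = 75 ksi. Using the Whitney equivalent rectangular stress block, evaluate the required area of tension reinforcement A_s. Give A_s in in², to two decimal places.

From M_n = 0.85 f'_c a b (d − a/2):
a = d − √(d² − 2M_n/(0.85 f'_c b)) = 31.2 − √(31.2² − 2 × 12400/(0.85 × 6 × 12.1)) = 7.293 in.
A_s = 0.85 f'_c a b / f_y = 0.85 × 6 × 7.293 × 12.1 / 75 = 6.001 in².

A_s ≈ 6.00 in²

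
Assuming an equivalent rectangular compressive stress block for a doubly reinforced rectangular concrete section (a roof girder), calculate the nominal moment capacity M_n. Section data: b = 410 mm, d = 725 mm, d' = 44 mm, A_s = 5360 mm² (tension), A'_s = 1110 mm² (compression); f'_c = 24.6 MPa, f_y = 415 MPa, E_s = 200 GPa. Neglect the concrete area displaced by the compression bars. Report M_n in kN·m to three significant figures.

M_n ≈ 1410 kN·m

Assume both tension and compression steel yield.
Net tension couple steel: A_s − A'_s = 4250 mm².
a = (A_s − A'_s) f_y / (0.85 f'_c b) = 1763750/(0.85 × 24.6 × 410) = 205.73 mm.
c = a/β₁ = 205.73/0.85 = 242.04 mm; ε'_s = 0.003(c − d')/c = 0.0025 ≥ f_y/E_s = 0.0021, so compression steel does yield.
M_n = (A_s − A'_s) f_y (d − a/2) + A'_s f_y (d − d') = [1763750 × (725 − 102.865) + 460650 × (725 − 44)] × 10⁻⁶ = 1097.29 + 313.70 = 1410.99 kN·m.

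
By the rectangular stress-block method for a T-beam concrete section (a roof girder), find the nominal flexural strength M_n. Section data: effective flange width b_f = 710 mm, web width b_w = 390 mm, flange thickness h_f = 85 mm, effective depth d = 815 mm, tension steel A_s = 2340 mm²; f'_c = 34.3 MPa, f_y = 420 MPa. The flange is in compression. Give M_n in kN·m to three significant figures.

Tension: T = A_s f_y = 2340 × 420 = 982800 N.
Try a within the flange: a = T/(0.85 f'_c b_f) = 982800/(0.85 × 34.3 × 710) = 47.48 mm.
Since a = 47.48 ≤ h_f = 85 mm, the stress block lies entirely in the flange; analyse as a rectangular beam of width b_f.
M_n = T(d − a/2) = 982800 × (815 − 23.74) = 777.65 × 10⁶ N·mm.
M_n = 777.65 kN·m.

M_n ≈ 778 kN·m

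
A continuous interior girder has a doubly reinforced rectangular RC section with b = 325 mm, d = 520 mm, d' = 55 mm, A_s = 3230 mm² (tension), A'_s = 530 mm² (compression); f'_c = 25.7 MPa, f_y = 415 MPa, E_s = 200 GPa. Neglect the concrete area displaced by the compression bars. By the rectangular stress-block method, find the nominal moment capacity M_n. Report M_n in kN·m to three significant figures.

Assume both tension and compression steel yield.
Net tension couple steel: A_s − A'_s = 2700 mm².
a = (A_s − A'_s) f_y / (0.85 f'_c b) = 1120500/(0.85 × 25.7 × 325) = 157.83 mm.
c = a/β₁ = 157.83/0.85 = 185.68 mm; ε'_s = 0.003(c − d')/c = 0.0021 ≥ f_y/E_s = 0.0021, so compression steel does yield.
M_n = (A_s − A'_s) f_y (d − a/2) + A'_s f_y (d − d') = [1120500 × (520 − 78.915) + 219950 × (520 − 55)] × 10⁻⁶ = 494.24 + 102.28 = 596.52 kN·m.

M_n ≈ 597 kN·m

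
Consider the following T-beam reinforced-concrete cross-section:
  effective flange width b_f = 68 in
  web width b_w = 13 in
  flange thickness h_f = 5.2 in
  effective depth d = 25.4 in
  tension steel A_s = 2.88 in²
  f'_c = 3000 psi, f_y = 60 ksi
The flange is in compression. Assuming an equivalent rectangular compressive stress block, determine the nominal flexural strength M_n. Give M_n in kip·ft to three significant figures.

M_n ≈ 359 kip·ft

Tension: T = A_s f_y = 2.88 × 60 = 172.8 kips.
Try a within the flange: a = T/(0.85 f'_c b_f) = 172.8/(0.85 × 3 × 68) = 0.997 in.
Since a = 0.997 ≤ h_f = 5.2 in, the stress block lies entirely in the flange; analyse as a rectangular beam of width b_f.
M_n = T(d − a/2) = 172.8 × (25.4 − 0.4985) = 4303.0 kip·in.
M_n = 4303.0/12 = 358.58 kip·ft.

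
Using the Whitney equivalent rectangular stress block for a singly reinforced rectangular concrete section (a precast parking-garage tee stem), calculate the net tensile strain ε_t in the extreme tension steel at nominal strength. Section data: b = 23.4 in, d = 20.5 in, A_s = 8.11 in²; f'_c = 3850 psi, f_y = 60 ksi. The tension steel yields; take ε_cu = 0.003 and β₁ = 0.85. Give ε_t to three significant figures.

ε_t ≈ 0.00523

a = A_s f_y/(0.85 f'_c b) = 6.354 in.
β₁ = 0.85, so c = a/β₁ = 6.354/0.85 = 7.475 in.
From the linear strain diagram with ε_cu = 0.003: ε_t = 0.003 (d − c)/c = 0.003 × (20.5 − 7.475)/7.475 = 0.00523.
Since ε_t ≥ 0.005, the section is tension-controlled.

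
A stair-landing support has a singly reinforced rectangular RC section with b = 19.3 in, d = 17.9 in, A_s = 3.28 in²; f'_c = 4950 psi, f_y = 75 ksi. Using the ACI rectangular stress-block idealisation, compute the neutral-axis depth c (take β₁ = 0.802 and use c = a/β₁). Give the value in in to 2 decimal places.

T = A_s f_y = 3.28 × 75 = 246 kips.
a = T/(0.85 f'_c b) = 246/(0.85 × 4.95 × 19.3) = 3.0294 in.
With β₁ = 0.802, c = a/β₁ = 3.0294/0.802 = 3.78 in.

c ≈ 3.78 in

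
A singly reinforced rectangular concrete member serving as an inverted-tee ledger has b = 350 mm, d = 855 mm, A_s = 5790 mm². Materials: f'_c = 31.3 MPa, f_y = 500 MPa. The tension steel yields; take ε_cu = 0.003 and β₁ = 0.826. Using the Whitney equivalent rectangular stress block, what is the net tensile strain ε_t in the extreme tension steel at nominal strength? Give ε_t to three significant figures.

ε_t ≈ 0.00381

a = A_s f_y/(0.85 f'_c b) = 310.90 mm.
β₁ = 0.826, so c = a/β₁ = 310.90/0.826 = 376.39 mm.
From the linear strain diagram with ε_cu = 0.003: ε_t = 0.003 (d − c)/c = 0.003 × (855 − 376.39)/376.39 = 0.00381.
ε_t < 0.004 — the section is over-reinforced for flexure under ACI limits.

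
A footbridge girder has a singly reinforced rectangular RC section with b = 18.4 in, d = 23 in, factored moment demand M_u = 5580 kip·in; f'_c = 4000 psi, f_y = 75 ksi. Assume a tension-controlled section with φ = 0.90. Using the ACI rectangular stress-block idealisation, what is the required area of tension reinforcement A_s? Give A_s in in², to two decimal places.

M_n = M_u/φ = 5580/0.90 = 6200 kip·in.
From M_n = 0.85 f'_c a b (d − a/2):
a = d − √(d² − 2M_n/(0.85 f'_c b)) = 23 − √(23² − 2 × 6200/(0.85 × 4 × 18.4)) = 4.812 in.
A_s = 0.85 f'_c a b / f_y = 0.85 × 4 × 4.812 × 18.4 / 75 = 4.014 in².

A_s ≈ 4.01 in²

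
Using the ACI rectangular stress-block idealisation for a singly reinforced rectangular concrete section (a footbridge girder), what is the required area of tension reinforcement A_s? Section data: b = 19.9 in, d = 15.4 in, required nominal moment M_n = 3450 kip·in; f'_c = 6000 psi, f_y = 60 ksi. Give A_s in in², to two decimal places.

A_s ≈ 4.05 in²

From M_n = 0.85 f'_c a b (d − a/2):
a = d − √(d² − 2M_n/(0.85 f'_c b)) = 15.4 − √(15.4² − 2 × 3450/(0.85 × 6 × 19.9)) = 2.393 in.
A_s = 0.85 f'_c a b / f_y = 0.85 × 6 × 2.393 × 19.9 / 60 = 4.048 in².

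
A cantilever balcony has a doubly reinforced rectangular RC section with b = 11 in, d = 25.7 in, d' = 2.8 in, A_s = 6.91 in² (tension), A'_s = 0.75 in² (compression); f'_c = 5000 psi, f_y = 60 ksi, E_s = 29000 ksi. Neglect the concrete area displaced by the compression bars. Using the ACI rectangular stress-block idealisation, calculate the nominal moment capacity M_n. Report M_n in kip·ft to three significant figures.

Assume both steels yield.
a = (A_s − A'_s) f_y/(0.85 f'_c b) = (6.91 − 0.75) × 60/(0.85 × 5 × 11) = 7.906 in.
c = a/β₁ = 7.906/0.8 = 9.883 in; ε'_s = 0.003(c − d')/c = 0.0022 ≥ ε_y = 0.0021, so the compression steel yields.
M_n = (A_s − A'_s) f_y (d − a/2) + A'_s f_y (d − d') = 369.6 × (25.7 − 3.953) + 45 × (25.7 − 2.8) = 8037.7 + 1030.5 = 9068.2 kip·in = 9068.2/12 = 755.68 kip·ft.

M_n ≈ 756 kip·ft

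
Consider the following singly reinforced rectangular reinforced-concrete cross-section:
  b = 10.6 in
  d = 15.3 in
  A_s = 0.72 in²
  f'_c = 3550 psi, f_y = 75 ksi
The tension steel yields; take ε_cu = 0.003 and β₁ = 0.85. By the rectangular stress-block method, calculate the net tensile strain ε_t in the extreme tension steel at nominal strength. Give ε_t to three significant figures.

a = A_s f_y/(0.85 f'_c b) = 1.688 in.
β₁ = 0.85, so c = a/β₁ = 1.688/0.85 = 1.986 in.
From the linear strain diagram with ε_cu = 0.003: ε_t = 0.003 (d − c)/c = 0.003 × (15.3 − 1.986)/1.986 = 0.0201.
Since ε_t ≥ 0.005, the section is tension-controlled.

ε_t ≈ 0.0201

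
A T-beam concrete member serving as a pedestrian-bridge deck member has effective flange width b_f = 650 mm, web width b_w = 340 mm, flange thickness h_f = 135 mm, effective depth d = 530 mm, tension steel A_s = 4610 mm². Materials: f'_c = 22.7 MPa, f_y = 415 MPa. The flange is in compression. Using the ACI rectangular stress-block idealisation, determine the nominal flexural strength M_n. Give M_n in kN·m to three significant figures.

M_n ≈ 866 kN·m

Tension: T = A_s f_y = 4610 × 415 = 1913150 N.
Try a within the flange: a = T/(0.85 f'_c b_f) = 1913150/(0.85 × 22.7 × 650) = 152.54 mm.
a = 152.54 > h_f = 135 mm: the block extends into the web. Split into flange-overhang and web parts.
C_f = 0.85 f'_c (b_f − b_w) h_f = 0.85 × 22.7 × (650 − 340) × 135 = 807496 N.
Remaining web compression depth: a_w = (T − C_f)/(0.85 f'_c b_w) = (1913150 − 807496)/(0.85 × 22.7 × 340) = 168.54 mm.
M_n = C_f(d − h_f/2) + (T − C_f)(d − a_w/2) = 807496 × (530 − 67.5) + 1105654 × (530 − 84.27) = 373.47 + 492.82 = 866.29 × 10⁶ N·mm.
M_n = 866.29 kN·m.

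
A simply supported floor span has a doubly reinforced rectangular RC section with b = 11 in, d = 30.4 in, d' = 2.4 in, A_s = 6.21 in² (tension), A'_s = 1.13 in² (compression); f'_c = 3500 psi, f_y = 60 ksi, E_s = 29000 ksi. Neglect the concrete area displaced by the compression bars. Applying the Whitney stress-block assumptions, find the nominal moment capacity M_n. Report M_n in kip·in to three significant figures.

Assume both steels yield.
a = (A_s − A'_s) f_y/(0.85 f'_c b) = (6.21 − 1.13) × 60/(0.85 × 3.5 × 11) = 9.314 in.
c = a/β₁ = 9.314/0.85 = 10.958 in; ε'_s = 0.003(c − d')/c = 0.0023 ≥ ε_y = 0.0021, so the compression steel yields.
M_n = (A_s − A'_s) f_y (d − a/2) + A'_s f_y (d − d') = 304.8 × (30.4 − 4.657) + 67.8 × (30.4 − 2.4) = 7846.5 + 1898.4 = 9744.9 kip·in.

M_n ≈ 9740 kip·in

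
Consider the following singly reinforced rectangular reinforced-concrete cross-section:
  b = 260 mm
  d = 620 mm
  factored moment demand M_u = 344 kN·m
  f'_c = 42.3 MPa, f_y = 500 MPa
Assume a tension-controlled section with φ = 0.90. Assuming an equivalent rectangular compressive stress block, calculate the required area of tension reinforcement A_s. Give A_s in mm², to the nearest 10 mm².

M_n = M_u/φ = 344/0.90 = 382.222 kN·m.
With M_n = 0.85 f'_c a b (d − a/2), solve the quadratic for a:
a = d − √(d² − 2M_n/(0.85 f'_c b)) = 620 − √(620² − 2 × 382.222×10⁶/(0.85 × 42.3 × 260)) = 69.89 mm.
A_s = 0.85 f'_c a b / f_y = 0.85 × 42.3 × 69.89 × 260 / 500 = 1306.7 mm².

A_s ≈ 1310 mm²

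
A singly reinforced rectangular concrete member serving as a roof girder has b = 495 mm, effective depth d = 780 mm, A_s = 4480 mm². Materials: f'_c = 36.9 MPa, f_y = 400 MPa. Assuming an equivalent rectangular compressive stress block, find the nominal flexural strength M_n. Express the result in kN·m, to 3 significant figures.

T = A_s f_y = 4480 × 400 = 1792000 N = 1792 kN.
From C = T: a = T/(0.85 f'_c b) = 1792000/(0.85 × 36.9 × 495) = 115.42 mm.
M_n = T(d − a/2) = 1792 kN × (780 − 57.71) mm = 1294.34 kN·m.

M_n ≈ 1290 kN·m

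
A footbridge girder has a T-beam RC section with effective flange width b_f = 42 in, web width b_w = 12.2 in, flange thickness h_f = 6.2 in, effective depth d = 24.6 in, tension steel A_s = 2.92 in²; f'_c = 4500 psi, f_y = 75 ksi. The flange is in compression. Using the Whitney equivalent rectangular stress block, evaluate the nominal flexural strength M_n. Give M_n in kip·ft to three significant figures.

M_n ≈ 437 kip·ft

Tension: T = A_s f_y = 2.92 × 75 = 219 kips.
Try a within the flange: a = T/(0.85 f'_c b_f) = 219/(0.85 × 4.5 × 42) = 1.363 in.
Since a = 1.363 ≤ h_f = 6.2 in, the stress block lies entirely in the flange; analyse as a rectangular beam of width b_f.
M_n = T(d − a/2) = 219 × (24.6 − 0.6815) = 5238.2 kip·in.
M_n = 5238.2/12 = 436.52 kip·ft.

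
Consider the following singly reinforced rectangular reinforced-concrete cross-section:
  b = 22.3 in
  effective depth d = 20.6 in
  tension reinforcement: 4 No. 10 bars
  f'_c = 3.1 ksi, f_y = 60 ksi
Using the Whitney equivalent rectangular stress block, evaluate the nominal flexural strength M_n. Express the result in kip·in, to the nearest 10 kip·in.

M_n ≈ 5490 kip·in

A_s = 4 × 1.27 = 5.08 in².
T = A_s f_y = 5.08 × 60 = 304.8 kips.
a = T/(0.85 f'_c b) = 304.8/(0.85 × 3.1 × 22.3) = 5.187 in.
M_n = T(d − a/2) = 304.8 × (20.6 − 2.5935) = 5488.4 kip·in.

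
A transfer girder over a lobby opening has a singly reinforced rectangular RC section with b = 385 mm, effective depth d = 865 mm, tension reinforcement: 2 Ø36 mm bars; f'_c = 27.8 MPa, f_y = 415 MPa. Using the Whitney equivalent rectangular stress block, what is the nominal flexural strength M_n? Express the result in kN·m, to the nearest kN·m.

A_s = 2 × 1018 = 2036 mm².
T = A_s f_y = 2036 × 415 = 844940 N = 844.94 kN.
From C = T: a = T/(0.85 f'_c b) = 844940/(0.85 × 27.8 × 385) = 92.88 mm.
M_n = T(d − a/2) = 844.94 kN × (865 − 46.44) mm = 691.63 kN·m.

M_n ≈ 692 kN·m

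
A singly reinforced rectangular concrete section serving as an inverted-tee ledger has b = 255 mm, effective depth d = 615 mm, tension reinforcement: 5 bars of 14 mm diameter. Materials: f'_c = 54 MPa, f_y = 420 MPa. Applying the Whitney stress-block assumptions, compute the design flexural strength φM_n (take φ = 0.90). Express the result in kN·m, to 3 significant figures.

A_s = 5 × 154 = 770 mm².
T = A_s f_y = 770 × 420 = 323400 N = 323.4 kN.
From C = T: a = T/(0.85 f'_c b) = 323400/(0.85 × 54 × 255) = 27.63 mm.
M_n = T(d − a/2) = 323.4 kN × (615 − 13.815) mm = 194.42 kN·m.
φM_n = 0.90 × 194.42 = 174.98 kN·m.

φM_n ≈ 175 kN·m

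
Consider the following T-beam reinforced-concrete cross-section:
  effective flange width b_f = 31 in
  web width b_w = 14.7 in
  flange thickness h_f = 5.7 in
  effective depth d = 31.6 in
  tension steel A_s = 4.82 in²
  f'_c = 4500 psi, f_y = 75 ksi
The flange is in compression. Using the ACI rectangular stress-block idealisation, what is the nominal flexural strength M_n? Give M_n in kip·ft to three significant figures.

Tension: T = A_s f_y = 4.82 × 75 = 361.5 kips.
Try a within the flange: a = T/(0.85 f'_c b_f) = 361.5/(0.85 × 4.5 × 31) = 3.049 in.
Since a = 3.049 ≤ h_f = 5.7 in, the stress block lies entirely in the flange; analyse as a rectangular beam of width b_f.
M_n = T(d − a/2) = 361.5 × (31.6 − 1.5245) = 10872.3 kip·in.
M_n = 10872.3/12 = 906.03 kip·ft.

M_n ≈ 906 kip·ft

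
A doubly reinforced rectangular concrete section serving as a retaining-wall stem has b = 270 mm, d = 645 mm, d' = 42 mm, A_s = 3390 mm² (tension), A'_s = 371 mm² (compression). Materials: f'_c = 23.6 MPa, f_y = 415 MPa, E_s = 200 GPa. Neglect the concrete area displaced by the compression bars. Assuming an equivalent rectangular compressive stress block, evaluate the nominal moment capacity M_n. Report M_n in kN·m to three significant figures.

Assume both tension and compression steel yield.
Net tension couple steel: A_s − A'_s = 3019 mm².
a = (A_s − A'_s) f_y / (0.85 f'_c b) = 1252885/(0.85 × 23.6 × 270) = 231.32 mm.
c = a/β₁ = 231.32/0.85 = 272.14 mm; ε'_s = 0.003(c − d')/c = 0.0025 ≥ f_y/E_s = 0.0021, so compression steel does yield.
M_n = (A_s − A'_s) f_y (d − a/2) + A'_s f_y (d − d') = [1252885 × (645 − 115.66) + 153965 × (645 − 42)] × 10⁻⁶ = 663.20 + 92.84 = 756.04 kN·m.

M_n ≈ 756 kN·m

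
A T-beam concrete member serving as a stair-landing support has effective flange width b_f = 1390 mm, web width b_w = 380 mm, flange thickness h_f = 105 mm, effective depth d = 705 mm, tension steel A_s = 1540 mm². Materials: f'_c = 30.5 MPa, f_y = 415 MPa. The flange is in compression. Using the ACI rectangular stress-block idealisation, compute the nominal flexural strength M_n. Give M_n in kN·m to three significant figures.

Tension: T = A_s f_y = 1540 × 415 = 639100 N.
Try a within the flange: a = T/(0.85 f'_c b_f) = 639100/(0.85 × 30.5 × 1390) = 17.74 mm.
Since a = 17.74 ≤ h_f = 105 mm, the stress block lies entirely in the flange; analyse as a rectangular beam of width b_f.
M_n = T(d − a/2) = 639100 × (705 − 8.87) = 444.90 × 10⁶ N·mm.
M_n = 444.90 kN·m.

M_n ≈ 445 kN·m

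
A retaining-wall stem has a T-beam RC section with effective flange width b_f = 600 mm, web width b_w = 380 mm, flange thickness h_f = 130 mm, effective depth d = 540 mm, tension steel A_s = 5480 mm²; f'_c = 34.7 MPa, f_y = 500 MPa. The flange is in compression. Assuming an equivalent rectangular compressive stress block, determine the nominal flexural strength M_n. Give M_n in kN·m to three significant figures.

M_n ≈ 1260 kN·m

Tension: T = A_s f_y = 5480 × 500 = 2740000 N.
Try a within the flange: a = T/(0.85 f'_c b_f) = 2740000/(0.85 × 34.7 × 600) = 154.83 mm.
a = 154.83 > h_f = 130 mm: the block extends into the web. Split into flange-overhang and web parts.
C_f = 0.85 f'_c (b_f − b_w) h_f = 0.85 × 34.7 × (600 − 380) × 130 = 843557 N.
Remaining web compression depth: a_w = (T − C_f)/(0.85 f'_c b_w) = (2740000 − 843557)/(0.85 × 34.7 × 380) = 169.20 mm.
M_n = C_f(d − h_f/2) + (T − C_f)(d − a_w/2) = 843557 × (540 − 65) + 1896443 × (540 − 84.6) = 400.69 + 863.64 = 1264.33 × 10⁶ N·mm.
M_n = 1264.33 kN·m.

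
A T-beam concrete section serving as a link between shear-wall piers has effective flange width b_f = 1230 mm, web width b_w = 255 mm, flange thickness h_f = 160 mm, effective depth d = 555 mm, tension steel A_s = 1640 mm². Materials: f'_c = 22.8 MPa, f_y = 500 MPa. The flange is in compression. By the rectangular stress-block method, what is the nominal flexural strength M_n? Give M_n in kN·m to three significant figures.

Tension: T = A_s f_y = 1640 × 500 = 820000 N.
Try a within the flange: a = T/(0.85 f'_c b_f) = 820000/(0.85 × 22.8 × 1230) = 34.40 mm.
Since a = 34.40 ≤ h_f = 160 mm, the stress block lies entirely in the flange; analyse as a rectangular beam of width b_f.
M_n = T(d − a/2) = 820000 × (555 − 17.2) = 441.00 × 10⁶ N·mm.
M_n = 441.00 kN·m.

M_n ≈ 441 kN·m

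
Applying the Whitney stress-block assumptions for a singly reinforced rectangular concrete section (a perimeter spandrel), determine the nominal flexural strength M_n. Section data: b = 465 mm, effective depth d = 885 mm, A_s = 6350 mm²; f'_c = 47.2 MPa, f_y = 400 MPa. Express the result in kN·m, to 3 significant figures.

M_n ≈ 2070 kN·m

T = A_s f_y = 6350 × 400 = 2540000 N = 2540 kN.
From C = T: a = T/(0.85 f'_c b) = 2540000/(0.85 × 47.2 × 465) = 136.15 mm.
M_n = T(d − a/2) = 2540 kN × (885 − 68.075) mm = 2074.99 kN·m.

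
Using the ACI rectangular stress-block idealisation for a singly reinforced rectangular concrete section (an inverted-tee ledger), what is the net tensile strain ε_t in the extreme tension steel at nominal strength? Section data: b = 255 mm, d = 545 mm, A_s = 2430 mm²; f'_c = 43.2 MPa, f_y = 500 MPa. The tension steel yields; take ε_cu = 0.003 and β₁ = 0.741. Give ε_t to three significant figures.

a = A_s f_y/(0.85 f'_c b) = 129.76 mm.
β₁ = 0.741, so c = a/β₁ = 129.76/0.741 = 175.11 mm.
From the linear strain diagram with ε_cu = 0.003: ε_t = 0.003 (d − c)/c = 0.003 × (545 − 175.11)/175.11 = 0.00634.
Since ε_t ≥ 0.005, the section is tension-controlled.

ε_t ≈ 0.00634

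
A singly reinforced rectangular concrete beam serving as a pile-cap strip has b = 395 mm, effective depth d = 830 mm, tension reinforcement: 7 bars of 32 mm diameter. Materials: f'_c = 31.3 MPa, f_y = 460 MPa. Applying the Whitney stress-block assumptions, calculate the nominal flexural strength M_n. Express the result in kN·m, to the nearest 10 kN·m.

A_s = 7 × 804 = 5628 mm².
T = A_s f_y = 5628 × 460 = 2588880 N = 2588.88 kN.
From C = T: a = T/(0.85 f'_c b) = 2588880/(0.85 × 31.3 × 395) = 246.35 mm.
M_n = T(d − a/2) = 2588.88 kN × (830 − 123.175) mm = 1829.89 kN·m.

M_n ≈ 1830 kN·m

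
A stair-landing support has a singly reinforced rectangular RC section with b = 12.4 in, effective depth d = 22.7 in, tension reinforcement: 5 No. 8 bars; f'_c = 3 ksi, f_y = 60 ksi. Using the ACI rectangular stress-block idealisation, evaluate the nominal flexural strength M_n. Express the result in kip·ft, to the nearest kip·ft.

M_n ≈ 374 kip·ft

A_s = 5 × 0.79 = 3.95 in².
T = A_s f_y = 3.95 × 60 = 237 kips.
a = T/(0.85 f'_c b) = 237/(0.85 × 3 × 12.4) = 7.495 in.
M_n = T(d − a/2) = 237 × (22.7 − 3.7475) = 4491.7 kip·in = 4491.7/12 = 374.31 kip·ft.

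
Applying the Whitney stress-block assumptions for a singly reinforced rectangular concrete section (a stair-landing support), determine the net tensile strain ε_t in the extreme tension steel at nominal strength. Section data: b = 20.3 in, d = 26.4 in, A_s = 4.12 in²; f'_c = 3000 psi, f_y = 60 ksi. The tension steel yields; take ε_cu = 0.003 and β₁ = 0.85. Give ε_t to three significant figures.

a = A_s f_y/(0.85 f'_c b) = 4.775 in.
β₁ = 0.85, so c = a/β₁ = 4.775/0.85 = 5.618 in.
From the linear strain diagram with ε_cu = 0.003: ε_t = 0.003 (d − c)/c = 0.003 × (26.4 − 5.618)/5.618 = 0.0111.
Since ε_t ≥ 0.005, the section is tension-controlled.

ε_t ≈ 0.0111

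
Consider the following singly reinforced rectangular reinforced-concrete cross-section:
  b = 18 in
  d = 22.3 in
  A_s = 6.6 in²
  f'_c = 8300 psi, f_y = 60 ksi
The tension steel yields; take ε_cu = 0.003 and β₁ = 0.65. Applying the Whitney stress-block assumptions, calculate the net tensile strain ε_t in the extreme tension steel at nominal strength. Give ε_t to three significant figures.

a = A_s f_y/(0.85 f'_c b) = 3.118 in.
β₁ = 0.65, so c = a/β₁ = 3.118/0.65 = 4.797 in.
From the linear strain diagram with ε_cu = 0.003: ε_t = 0.003 (d − c)/c = 0.003 × (22.3 − 4.797)/4.797 = 0.0109.
Since ε_t ≥ 0.005, the section is tension-controlled.

ε_t ≈ 0.0109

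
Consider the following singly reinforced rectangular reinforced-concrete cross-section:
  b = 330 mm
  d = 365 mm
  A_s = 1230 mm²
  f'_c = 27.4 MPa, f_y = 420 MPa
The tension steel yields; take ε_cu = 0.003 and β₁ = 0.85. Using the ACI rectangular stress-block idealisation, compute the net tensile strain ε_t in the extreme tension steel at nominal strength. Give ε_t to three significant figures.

a = A_s f_y/(0.85 f'_c b) = 67.22 mm.
β₁ = 0.85, so c = a/β₁ = 67.22/0.85 = 79.08 mm.
From the linear strain diagram with ε_cu = 0.003: ε_t = 0.003 (d − c)/c = 0.003 × (365 − 79.08)/79.08 = 0.0108.
Since ε_t ≥ 0.005, the section is tension-controlled.

ε_t ≈ 0.0108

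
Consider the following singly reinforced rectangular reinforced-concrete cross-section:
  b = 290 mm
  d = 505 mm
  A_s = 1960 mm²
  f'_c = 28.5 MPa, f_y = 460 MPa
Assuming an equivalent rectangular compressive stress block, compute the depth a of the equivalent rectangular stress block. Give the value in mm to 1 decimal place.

T = A_s f_y = 1960 × 460 = 901600 N = 901.6 kN.
Setting C = 0.85 f'_c a b equal to T: a = 901600/(0.85 × 28.5 × 290) = 128.3 mm.

a ≈ 128.3 mm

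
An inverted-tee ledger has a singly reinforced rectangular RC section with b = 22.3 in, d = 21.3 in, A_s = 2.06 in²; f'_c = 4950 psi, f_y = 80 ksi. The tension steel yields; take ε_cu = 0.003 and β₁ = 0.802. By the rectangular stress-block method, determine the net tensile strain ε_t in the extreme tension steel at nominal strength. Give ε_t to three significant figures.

a = A_s f_y/(0.85 f'_c b) = 1.756 in.
β₁ = 0.802, so c = a/β₁ = 1.756/0.802 = 2.190 in.
From the linear strain diagram with ε_cu = 0.003: ε_t = 0.003 (d − c)/c = 0.003 × (21.3 − 2.190)/2.190 = 0.0262.
Since ε_t ≥ 0.005, the section is tension-controlled.

ε_t ≈ 0.0262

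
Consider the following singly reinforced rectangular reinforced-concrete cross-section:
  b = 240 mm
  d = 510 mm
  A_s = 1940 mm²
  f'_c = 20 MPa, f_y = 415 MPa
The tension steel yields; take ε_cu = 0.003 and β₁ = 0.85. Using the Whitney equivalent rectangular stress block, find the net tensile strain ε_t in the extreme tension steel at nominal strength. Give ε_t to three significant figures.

ε_t ≈ 0.00359

a = A_s f_y/(0.85 f'_c b) = 197.33 mm.
β₁ = 0.85, so c = a/β₁ = 197.33/0.85 = 232.15 mm.
From the linear strain diagram with ε_cu = 0.003: ε_t = 0.003 (d − c)/c = 0.003 × (510 − 232.15)/232.15 = 0.00359.
ε_t < 0.004 — the section is over-reinforced for flexure under ACI limits.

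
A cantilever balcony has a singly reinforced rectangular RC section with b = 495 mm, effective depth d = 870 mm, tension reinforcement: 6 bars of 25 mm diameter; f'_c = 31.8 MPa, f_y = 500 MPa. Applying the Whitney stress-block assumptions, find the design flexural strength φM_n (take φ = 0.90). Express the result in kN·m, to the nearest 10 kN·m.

A_s = 6 × 491 = 2946 mm².
T = A_s f_y = 2946 × 500 = 1473000 N = 1473 kN.
From C = T: a = T/(0.85 f'_c b) = 1473000/(0.85 × 31.8 × 495) = 110.09 mm.
M_n = T(d − a/2) = 1473 kN × (870 − 55.045) mm = 1200.43 kN·m.
φM_n = 0.90 × 1200.43 = 1080.39 kN·m.

φM_n ≈ 1080 kN·m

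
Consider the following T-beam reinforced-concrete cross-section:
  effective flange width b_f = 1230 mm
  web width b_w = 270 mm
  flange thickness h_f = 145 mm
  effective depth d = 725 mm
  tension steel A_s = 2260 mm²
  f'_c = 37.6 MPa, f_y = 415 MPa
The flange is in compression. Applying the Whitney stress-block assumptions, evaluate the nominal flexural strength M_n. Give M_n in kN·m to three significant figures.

M_n ≈ 669 kN·m

Tension: T = A_s f_y = 2260 × 415 = 937900 N.
Try a within the flange: a = T/(0.85 f'_c b_f) = 937900/(0.85 × 37.6 × 1230) = 23.86 mm.
Since a = 23.86 ≤ h_f = 145 mm, the stress block lies entirely in the flange; analyse as a rectangular beam of width b_f.
M_n = T(d − a/2) = 937900 × (725 − 11.93) = 668.79 × 10⁶ N·mm.
M_n = 668.79 kN·m.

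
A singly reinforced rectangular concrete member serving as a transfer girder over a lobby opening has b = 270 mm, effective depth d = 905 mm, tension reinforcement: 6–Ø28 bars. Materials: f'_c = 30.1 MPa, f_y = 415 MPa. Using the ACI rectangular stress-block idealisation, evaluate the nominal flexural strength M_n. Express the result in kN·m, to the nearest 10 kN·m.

A_s = 6 × 616 = 3696 mm².
T = A_s f_y = 3696 × 415 = 1533840 N = 1533.84 kN.
From C = T: a = T/(0.85 f'_c b) = 1533840/(0.85 × 30.1 × 270) = 222.04 mm.
M_n = T(d − a/2) = 1533.84 kN × (905 − 111.02) mm = 1217.84 kN·m.

M_n ≈ 1220 kN·m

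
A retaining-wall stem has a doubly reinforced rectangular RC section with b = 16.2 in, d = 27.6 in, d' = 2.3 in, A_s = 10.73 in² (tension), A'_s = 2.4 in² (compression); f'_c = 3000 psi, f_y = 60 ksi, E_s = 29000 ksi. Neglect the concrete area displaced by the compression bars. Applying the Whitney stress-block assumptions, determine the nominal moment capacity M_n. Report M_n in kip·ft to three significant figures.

Assume both steels yield.
a = (A_s − A'_s) f_y/(0.85 f'_c b) = (10.73 − 2.4) × 60/(0.85 × 3 × 16.2) = 12.099 in.
c = a/β₁ = 12.099/0.85 = 14.234 in; ε'_s = 0.003(c − d')/c = 0.0025 ≥ ε_y = 0.0021, so the compression steel yields.
M_n = (A_s − A'_s) f_y (d − a/2) + A'_s f_y (d − d') = 499.8 × (27.6 − 6.0495) + 144 × (27.6 − 2.3) = 10770.9 + 3643.2 = 14414.1 kip·in = 14414.1/12 = 1201.18 kip·ft.

M_n ≈ 1200 kip·ft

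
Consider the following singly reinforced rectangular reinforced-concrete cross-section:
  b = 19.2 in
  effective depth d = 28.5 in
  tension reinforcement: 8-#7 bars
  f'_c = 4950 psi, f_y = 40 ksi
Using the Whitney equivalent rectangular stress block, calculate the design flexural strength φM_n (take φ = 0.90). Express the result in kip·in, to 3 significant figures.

φM_n ≈ 4720 kip·in

A_s = 8 × 0.6 = 4.8 in².
T = A_s f_y = 4.8 × 40 = 192 kips.
a = T/(0.85 f'_c b) = 192/(0.85 × 4.95 × 19.2) = 2.377 in.
M_n = T(d − a/2) = 192 × (28.5 − 1.1885) = 5243.8 kip·in.
φM_n = 0.90 × 5243.8 = 4719.4 kip·in.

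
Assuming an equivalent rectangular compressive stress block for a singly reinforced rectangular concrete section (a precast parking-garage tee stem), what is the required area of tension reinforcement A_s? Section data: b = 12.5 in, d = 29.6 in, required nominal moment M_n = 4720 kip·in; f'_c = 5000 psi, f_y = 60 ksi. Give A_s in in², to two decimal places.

A_s ≈ 2.81 in²

From M_n = 0.85 f'_c a b (d − a/2):
a = d − √(d² − 2M_n/(0.85 f'_c b)) = 29.6 − √(29.6² − 2 × 4720/(0.85 × 5 × 12.5)) = 3.171 in.
A_s = 0.85 f'_c a b / f_y = 0.85 × 5 × 3.171 × 12.5 / 60 = 2.808 in².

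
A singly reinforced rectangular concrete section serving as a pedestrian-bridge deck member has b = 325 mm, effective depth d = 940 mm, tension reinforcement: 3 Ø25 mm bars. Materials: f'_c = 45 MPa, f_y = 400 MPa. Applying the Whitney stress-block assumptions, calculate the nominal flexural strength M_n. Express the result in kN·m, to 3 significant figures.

A_s = 3 × 491 = 1473 mm².
T = A_s f_y = 1473 × 400 = 589200 N = 589.2 kN.
From C = T: a = T/(0.85 f'_c b) = 589200/(0.85 × 45 × 325) = 47.40 mm.
M_n = T(d − a/2) = 589.2 kN × (940 − 23.7) mm = 539.88 kN·m.

M_n ≈ 540 kN·m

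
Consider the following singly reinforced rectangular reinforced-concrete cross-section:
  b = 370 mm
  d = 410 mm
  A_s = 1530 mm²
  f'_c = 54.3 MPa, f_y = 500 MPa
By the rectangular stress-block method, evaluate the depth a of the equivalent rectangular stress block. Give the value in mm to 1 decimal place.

T = A_s f_y = 1530 × 500 = 765000 N = 765 kN.
Setting C = 0.85 f'_c a b equal to T: a = 765000/(0.85 × 54.3 × 370) = 44.8 mm.

a ≈ 44.8 mm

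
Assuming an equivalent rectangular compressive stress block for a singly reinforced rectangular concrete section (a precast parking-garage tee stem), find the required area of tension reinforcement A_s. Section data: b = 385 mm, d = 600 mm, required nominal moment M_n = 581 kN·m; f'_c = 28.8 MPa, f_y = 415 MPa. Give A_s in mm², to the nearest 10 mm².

A_s ≈ 2580 mm²

With M_n = 0.85 f'_c a b (d − a/2), solve the quadratic for a:
a = d − √(d² − 2M_n/(0.85 f'_c b)) = 600 − √(600² − 2 × 581×10⁶/(0.85 × 28.8 × 385)) = 113.47 mm.
A_s = 0.85 f'_c a b / f_y = 0.85 × 28.8 × 113.47 × 385 / 415 = 2576.9 mm².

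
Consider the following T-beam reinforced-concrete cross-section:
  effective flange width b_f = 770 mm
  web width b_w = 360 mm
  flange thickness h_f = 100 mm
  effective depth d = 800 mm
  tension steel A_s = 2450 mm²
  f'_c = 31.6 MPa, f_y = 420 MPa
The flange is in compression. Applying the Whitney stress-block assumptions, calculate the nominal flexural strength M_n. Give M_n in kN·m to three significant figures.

Tension: T = A_s f_y = 2450 × 420 = 1029000 N.
Try a within the flange: a = T/(0.85 f'_c b_f) = 1029000/(0.85 × 31.6 × 770) = 49.75 mm.
Since a = 49.75 ≤ h_f = 100 mm, the stress block lies entirely in the flange; analyse as a rectangular beam of width b_f.
M_n = T(d − a/2) = 1029000 × (800 − 24.875) = 797.60 × 10⁶ N·mm.
M_n = 797.60 kN·m.

M_n ≈ 798 kN·m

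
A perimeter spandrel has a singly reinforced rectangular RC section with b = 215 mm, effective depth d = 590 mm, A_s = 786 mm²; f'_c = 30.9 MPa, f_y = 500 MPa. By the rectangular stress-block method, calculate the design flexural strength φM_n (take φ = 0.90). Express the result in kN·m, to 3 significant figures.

T = A_s f_y = 786 × 500 = 393000 N = 393 kN.
From C = T: a = T/(0.85 f'_c b) = 393000/(0.85 × 30.9 × 215) = 69.59 mm.
M_n = T(d − a/2) = 393 kN × (590 − 34.795) mm = 218.20 kN·m.
φM_n = 0.90 × 218.20 = 196.38 kN·m.

φM_n ≈ 196 kN·m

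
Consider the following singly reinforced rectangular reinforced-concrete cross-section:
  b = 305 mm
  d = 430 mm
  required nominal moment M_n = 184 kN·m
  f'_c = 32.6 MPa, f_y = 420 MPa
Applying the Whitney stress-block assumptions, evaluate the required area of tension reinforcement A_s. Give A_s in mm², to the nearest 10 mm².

A_s ≈ 1090 mm²

With M_n = 0.85 f'_c a b (d − a/2), solve the quadratic for a:
a = d − √(d² − 2M_n/(0.85 f'_c b)) = 430 − √(430² − 2 × 184×10⁶/(0.85 × 32.6 × 305)) = 54.02 mm.
A_s = 0.85 f'_c a b / f_y = 0.85 × 32.6 × 54.02 × 305 / 420 = 1087.0 mm².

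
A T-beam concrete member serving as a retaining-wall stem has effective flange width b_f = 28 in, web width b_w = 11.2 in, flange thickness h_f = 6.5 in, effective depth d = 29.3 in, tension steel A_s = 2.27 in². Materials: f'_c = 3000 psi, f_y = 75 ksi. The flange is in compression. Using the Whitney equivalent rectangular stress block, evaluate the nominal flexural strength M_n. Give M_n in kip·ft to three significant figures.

Tension: T = A_s f_y = 2.27 × 75 = 170.25 kips.
Try a within the flange: a = T/(0.85 f'_c b_f) = 170.25/(0.85 × 3 × 28) = 2.384 in.
Since a = 2.384 ≤ h_f = 6.5 in, the stress block lies entirely in the flange; analyse as a rectangular beam of width b_f.
M_n = T(d − a/2) = 170.25 × (29.3 − 1.192) = 4785.4 kip·in.
M_n = 4785.4/12 = 398.78 kip·ft.

M_n ≈ 399 kip·ft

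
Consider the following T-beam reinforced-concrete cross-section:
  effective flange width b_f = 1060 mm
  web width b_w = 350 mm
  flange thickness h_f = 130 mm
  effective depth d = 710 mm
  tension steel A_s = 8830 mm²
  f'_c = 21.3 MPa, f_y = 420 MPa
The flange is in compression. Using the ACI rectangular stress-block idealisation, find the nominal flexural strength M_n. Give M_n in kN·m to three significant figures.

M_n ≈ 2200 kN·m

Tension: T = A_s f_y = 8830 × 420 = 3708600 N.
Try a within the flange: a = T/(0.85 f'_c b_f) = 3708600/(0.85 × 21.3 × 1060) = 193.24 mm.
a = 193.24 > h_f = 130 mm: the block extends into the web. Split into flange-overhang and web parts.
C_f = 0.85 f'_c (b_f − b_w) h_f = 0.85 × 21.3 × (1060 − 350) × 130 = 1671092 N.
Remaining web compression depth: a_w = (T − C_f)/(0.85 f'_c b_w) = (3708600 − 1671092)/(0.85 × 21.3 × 350) = 321.54 mm.
M_n = C_f(d − h_f/2) + (T − C_f)(d − a_w/2) = 1671092 × (710 − 65) + 2037508 × (710 − 160.77) = 1077.85 + 1119.06 = 2196.91 × 10⁶ N·mm.
M_n = 2196.91 kN·m.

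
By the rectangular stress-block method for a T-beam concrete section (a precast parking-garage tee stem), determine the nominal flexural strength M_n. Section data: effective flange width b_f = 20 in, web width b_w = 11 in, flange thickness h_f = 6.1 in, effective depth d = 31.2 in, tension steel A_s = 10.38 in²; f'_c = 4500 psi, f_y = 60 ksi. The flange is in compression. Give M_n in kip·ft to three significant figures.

M_n ≈ 1400 kip·ft

Tension: T = A_s f_y = 10.38 × 60 = 622.8 kips.
Try a within the flange: a = T/(0.85 f'_c b_f) = 622.8/(0.85 × 4.5 × 20) = 8.141 in.
a = 8.141 > h_f = 6.1 in: the block extends into the web. Split into flange-overhang and web parts.
C_f = 0.85 f'_c (b_f − b_w) h_f = 0.85 × 4.5 × (20 − 11) × 6.1 = 210.0 kips.
Remaining web compression depth: a_w = (T − C_f)/(0.85 f'_c b_w) = (622.8 − 210.0)/(0.85 × 4.5 × 11) = 9.811 in.
M_n = C_f(d − h_f/2) + (T − C_f)(d − a_w/2) = 210.0 × (31.2 − 3.05) + 412.8 × (31.2 − 4.9055) = 5911.5 + 10854.4 = 16765.9 kip·in.
M_n = 16765.9/12 = 1397.16 kip·ft.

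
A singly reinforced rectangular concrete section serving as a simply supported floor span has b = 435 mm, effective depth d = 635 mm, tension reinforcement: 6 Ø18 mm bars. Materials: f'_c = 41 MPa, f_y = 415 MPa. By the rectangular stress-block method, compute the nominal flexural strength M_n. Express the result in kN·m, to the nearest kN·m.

A_s = 6 × 254 = 1524 mm².
T = A_s f_y = 1524 × 415 = 632460 N = 632.46 kN.
From C = T: a = T/(0.85 f'_c b) = 632460/(0.85 × 41 × 435) = 41.72 mm.
M_n = T(d − a/2) = 632.46 kN × (635 − 20.86) mm = 388.42 kN·m.

M_n ≈ 388 kN·m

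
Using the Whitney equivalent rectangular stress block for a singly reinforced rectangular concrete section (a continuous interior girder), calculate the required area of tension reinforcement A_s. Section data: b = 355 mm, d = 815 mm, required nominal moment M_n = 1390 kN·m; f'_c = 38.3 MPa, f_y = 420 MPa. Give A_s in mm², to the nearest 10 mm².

A_s ≈ 4520 mm²

With M_n = 0.85 f'_c a b (d − a/2), solve the quadratic for a:
a = d − √(d² − 2M_n/(0.85 f'_c b)) = 815 − √(815² − 2 × 1390×10⁶/(0.85 × 38.3 × 355)) = 164.09 mm.
A_s = 0.85 f'_c a b / f_y = 0.85 × 38.3 × 164.09 × 355 / 420 = 4515.2 mm².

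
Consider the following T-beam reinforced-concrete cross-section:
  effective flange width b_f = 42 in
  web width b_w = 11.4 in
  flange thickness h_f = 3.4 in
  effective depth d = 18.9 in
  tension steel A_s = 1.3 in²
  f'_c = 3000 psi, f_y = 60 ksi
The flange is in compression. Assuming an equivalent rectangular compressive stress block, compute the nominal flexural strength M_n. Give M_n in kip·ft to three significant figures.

Tension: T = A_s f_y = 1.3 × 60 = 78 kips.
Try a within the flange: a = T/(0.85 f'_c b_f) = 78/(0.85 × 3 × 42) = 0.728 in.
Since a = 0.728 ≤ h_f = 3.4 in, the stress block lies entirely in the flange; analyse as a rectangular beam of width b_f.
M_n = T(d − a/2) = 78 × (18.9 − 0.364) = 1445.8 kip·in.
M_n = 1445.8/12 = 120.48 kip·ft.

M_n ≈ 120 kip·ft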